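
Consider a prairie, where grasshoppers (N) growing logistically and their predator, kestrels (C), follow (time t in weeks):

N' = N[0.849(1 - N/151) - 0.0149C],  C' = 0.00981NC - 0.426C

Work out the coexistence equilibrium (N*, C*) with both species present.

N* ≈ 43.4, C* ≈ 40.6

From dC/dt = 0 with C > 0: 0.00981N* = 0.426, so N* = 43.4.
Substitute into dN/dt = 0: 0.849(1 - 43.4/151) = 0.0149C*.
The bracket is 0.712, giving C* = 0.605/0.0149 = 40.6.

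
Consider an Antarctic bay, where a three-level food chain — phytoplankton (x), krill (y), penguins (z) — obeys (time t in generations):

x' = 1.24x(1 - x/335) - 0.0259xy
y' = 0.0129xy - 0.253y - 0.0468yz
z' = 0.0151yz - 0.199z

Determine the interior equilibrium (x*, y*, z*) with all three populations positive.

From dz/dt = 0: 0.0151y* = 0.199, so y* = 13.2.
From dx/dt = 0: 1.24(1 - x*/335) = 0.0259·13.2, giving x* = 335·(1 - 0.275) = 243.
From dy/dt = 0: 0.0129·243 - 0.253 = 0.0468z*, so z* = 2.88/0.0468 = 61.5.

x* ≈ 243, y* ≈ 13.2, z* ≈ 61.5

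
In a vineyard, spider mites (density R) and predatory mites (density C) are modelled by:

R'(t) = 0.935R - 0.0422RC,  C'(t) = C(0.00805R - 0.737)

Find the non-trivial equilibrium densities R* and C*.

Set dC/dt = 0 with C > 0: 0.00805R - 0.737 = 0, so R* = 0.737/0.00805 = 91.6.
Set dR/dt = 0 with R > 0: 0.935 - 0.0422C = 0, so C* = 0.935/0.0422 = 22.2.

R* ≈ 91.6, C* ≈ 22.2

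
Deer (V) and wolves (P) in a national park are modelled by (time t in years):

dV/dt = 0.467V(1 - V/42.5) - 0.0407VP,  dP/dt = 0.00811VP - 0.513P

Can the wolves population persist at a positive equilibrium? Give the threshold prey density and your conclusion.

The predator equation gives dP/dt > 0 only when V > 0.513/0.00811 = 63.3.
Without the predator, V → K = 42.5. Since 42.5 < 63.3, the predator cannot invade.

Threshold V = 63.3; K < 63.3, so no, the predator goes extinct.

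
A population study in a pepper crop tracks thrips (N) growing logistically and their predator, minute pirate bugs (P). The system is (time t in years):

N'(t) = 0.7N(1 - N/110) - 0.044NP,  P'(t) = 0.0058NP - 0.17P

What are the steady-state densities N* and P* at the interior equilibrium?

From dP/dt = 0 with P > 0: 0.0058N* = 0.17, so N* = 29.3.
Substitute into dN/dt = 0: 0.7(1 - 29.3/110) = 0.044P*.
The bracket is 0.734, giving P* = 0.513/0.044 = 11.7.

N* ≈ 29.3, P* ≈ 11.7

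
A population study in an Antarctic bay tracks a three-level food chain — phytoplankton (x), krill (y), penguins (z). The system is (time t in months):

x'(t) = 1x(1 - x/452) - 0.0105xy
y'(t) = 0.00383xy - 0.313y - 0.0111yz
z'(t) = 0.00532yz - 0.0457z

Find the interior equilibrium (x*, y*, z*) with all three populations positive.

From dz/dt = 0: 0.00532y* = 0.0457, so y* = 8.59.
From dx/dt = 0: 1(1 - x*/452) = 0.0105·8.59, giving x* = 452·(1 - 0.0902) = 411.
From dy/dt = 0: 0.00383·411 - 0.313 = 0.0111z*, so z* = 1.26/0.0111 = 114.

x* ≈ 411, y* ≈ 8.59, z* ≈ 114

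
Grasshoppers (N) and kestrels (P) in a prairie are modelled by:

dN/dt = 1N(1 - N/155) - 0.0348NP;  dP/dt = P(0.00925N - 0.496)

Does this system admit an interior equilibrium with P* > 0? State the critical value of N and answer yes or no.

Threshold N = 53.6; K > 53.6, so yes, the predator persists.

The predator equation gives dP/dt > 0 only when N > 0.496/0.00925 = 53.6.
Without the predator, N → K = 155. Since 155 > 53.6, the predator can invade and persist.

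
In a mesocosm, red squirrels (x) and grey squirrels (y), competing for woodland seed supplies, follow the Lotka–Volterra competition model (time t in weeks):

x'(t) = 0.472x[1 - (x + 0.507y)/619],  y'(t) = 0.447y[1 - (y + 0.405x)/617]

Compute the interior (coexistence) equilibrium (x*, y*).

Setting both brackets to zero gives the nullclines x + 0.507y = 619 and 0.405x + y = 617.
Substituting y = 617 - 0.405x into the first: x(1 - 0.507·0.405) = 619 - 0.507·617.
So x* = 306/0.795 = 385, and then y* = 617 - 0.405·385 = 461.

x* ≈ 385, y* ≈ 461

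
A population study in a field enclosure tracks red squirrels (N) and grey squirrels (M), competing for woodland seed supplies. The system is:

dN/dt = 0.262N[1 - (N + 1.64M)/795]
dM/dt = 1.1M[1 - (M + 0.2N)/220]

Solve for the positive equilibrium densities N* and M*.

N* ≈ 646, M* ≈ 90.8

Setting both brackets to zero gives the nullclines N + 1.64M = 795 and 0.2N + M = 220.
Substituting M = 220 - 0.2N into the first: N(1 - 1.64·0.2) = 795 - 1.64·220.
So N* = 434/0.672 = 646, and then M* = 220 - 0.2·646 = 90.8.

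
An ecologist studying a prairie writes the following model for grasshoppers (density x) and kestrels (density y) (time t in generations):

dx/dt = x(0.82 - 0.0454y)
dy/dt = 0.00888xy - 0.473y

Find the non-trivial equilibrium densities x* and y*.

Set dy/dt = 0 with y > 0: 0.00888x - 0.473 = 0, so x* = 0.473/0.00888 = 53.3.
Set dx/dt = 0 with x > 0: 0.82 - 0.0454y = 0, so y* = 0.82/0.0454 = 18.1.

x* ≈ 53.3, y* ≈ 18.1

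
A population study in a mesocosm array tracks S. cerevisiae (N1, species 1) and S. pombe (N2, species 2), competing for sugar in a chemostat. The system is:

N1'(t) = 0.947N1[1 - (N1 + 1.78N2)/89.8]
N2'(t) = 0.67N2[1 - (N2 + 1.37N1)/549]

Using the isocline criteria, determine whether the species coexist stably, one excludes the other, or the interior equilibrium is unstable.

species 2 excludes species 1

Compare the nullcline intercepts: K1/α12 = 89.8/1.78 = 50.4 < K2 = 549; K2/α21 = 549/1.37 = 401 > K1 = 89.8.
Since the inequalities point opposite ways, species 2 can invade but species 1 cannot.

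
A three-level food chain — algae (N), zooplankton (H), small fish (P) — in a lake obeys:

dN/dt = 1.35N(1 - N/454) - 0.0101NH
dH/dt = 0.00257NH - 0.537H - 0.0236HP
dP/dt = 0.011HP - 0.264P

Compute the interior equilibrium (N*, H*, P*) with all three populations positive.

From dP/dt = 0: 0.011H* = 0.264, so H* = 24.
From dN/dt = 0: 1.35(1 - N*/454) = 0.0101·24, giving N* = 454·(1 - 0.18) = 372.
From dH/dt = 0: 0.00257·372 - 0.537 = 0.0236P*, so P* = 0.42/0.0236 = 17.8.

N* ≈ 372, H* ≈ 24, P* ≈ 17.8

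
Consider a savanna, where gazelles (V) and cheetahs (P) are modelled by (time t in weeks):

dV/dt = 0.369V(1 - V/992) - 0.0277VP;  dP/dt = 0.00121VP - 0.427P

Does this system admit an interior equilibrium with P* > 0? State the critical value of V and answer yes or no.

Threshold V = 353; K > 353, so yes, the predator persists.

The predator equation gives dP/dt > 0 only when V > 0.427/0.00121 = 353.
Without the predator, V → K = 992. Since 992 > 353, the predator can invade and persist.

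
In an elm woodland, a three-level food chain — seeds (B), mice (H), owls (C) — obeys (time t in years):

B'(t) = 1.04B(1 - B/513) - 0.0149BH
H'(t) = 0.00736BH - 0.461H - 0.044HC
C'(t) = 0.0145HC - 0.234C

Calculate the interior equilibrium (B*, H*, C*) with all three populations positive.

B* ≈ 394, H* ≈ 16.1, C* ≈ 55.5

From dC/dt = 0: 0.0145H* = 0.234, so H* = 16.1.
From dB/dt = 0: 1.04(1 - B*/513) = 0.0149·16.1, giving B* = 513·(1 - 0.231) = 394.
From dH/dt = 0: 0.00736·394 - 0.461 = 0.044C*, so C* = 2.44/0.044 = 55.5.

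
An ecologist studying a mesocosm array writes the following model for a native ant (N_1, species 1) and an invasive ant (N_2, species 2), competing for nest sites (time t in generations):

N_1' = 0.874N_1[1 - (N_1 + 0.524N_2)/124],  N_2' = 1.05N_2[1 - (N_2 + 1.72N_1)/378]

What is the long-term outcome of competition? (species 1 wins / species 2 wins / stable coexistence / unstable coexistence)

Compare the nullcline intercepts: K1/α12 = 124/0.524 = 237 < K2 = 378; K2/α21 = 378/1.72 = 220 > K1 = 124.
Since the inequalities point opposite ways, species 2 can invade but species 1 cannot.

species 2 excludes species 1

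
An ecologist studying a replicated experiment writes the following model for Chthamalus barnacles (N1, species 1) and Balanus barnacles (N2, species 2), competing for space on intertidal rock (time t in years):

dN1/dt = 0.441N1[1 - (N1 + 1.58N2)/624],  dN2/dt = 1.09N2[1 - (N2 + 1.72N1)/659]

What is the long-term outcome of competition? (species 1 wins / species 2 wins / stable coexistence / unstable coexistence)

unstable coexistence (outcome depends on initial conditions)

Compare the nullcline intercepts: K1/α12 = 624/1.58 = 395 < K2 = 659; K2/α21 = 659/1.72 = 383 < K1 = 624.
Since both are reversed, neither can invade when rare; the interior point is a saddle.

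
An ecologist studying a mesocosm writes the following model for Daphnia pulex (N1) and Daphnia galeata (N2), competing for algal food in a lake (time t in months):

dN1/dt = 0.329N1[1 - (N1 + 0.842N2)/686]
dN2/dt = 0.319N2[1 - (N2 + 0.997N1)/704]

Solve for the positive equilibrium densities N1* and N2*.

Setting both brackets to zero gives the nullclines N1 + 0.842N2 = 686 and 0.997N1 + N2 = 704.
Substituting N2 = 704 - 0.997N1 into the first: N1(1 - 0.842·0.997) = 686 - 0.842·704.
So N1* = 93.2/0.161 = 581, and then N2* = 704 - 0.997·581 = 125.

N1* ≈ 581, N2* ≈ 125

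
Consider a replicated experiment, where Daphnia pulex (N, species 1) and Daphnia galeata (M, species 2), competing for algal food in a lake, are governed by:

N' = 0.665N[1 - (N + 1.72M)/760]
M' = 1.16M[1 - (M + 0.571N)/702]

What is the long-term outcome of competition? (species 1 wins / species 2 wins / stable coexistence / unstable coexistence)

Compare the nullcline intercepts: K1/α12 = 760/1.72 = 442 < K2 = 702; K2/α21 = 702/0.571 = 1230 > K1 = 760.
Since the inequalities point opposite ways, species 2 can invade but species 1 cannot.

species 2 excludes species 1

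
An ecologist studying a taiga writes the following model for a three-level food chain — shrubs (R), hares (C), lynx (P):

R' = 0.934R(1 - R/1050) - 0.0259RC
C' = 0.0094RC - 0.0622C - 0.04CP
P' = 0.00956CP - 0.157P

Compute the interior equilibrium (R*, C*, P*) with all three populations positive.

R* ≈ 572, C* ≈ 16.4, P* ≈ 133

From dP/dt = 0: 0.00956C* = 0.157, so C* = 16.4.
From dR/dt = 0: 0.934(1 - R*/1050) = 0.0259·16.4, giving R* = 1050·(1 - 0.455) = 572.
From dC/dt = 0: 0.0094·572 - 0.0622 = 0.04P*, so P* = 5.31/0.04 = 133.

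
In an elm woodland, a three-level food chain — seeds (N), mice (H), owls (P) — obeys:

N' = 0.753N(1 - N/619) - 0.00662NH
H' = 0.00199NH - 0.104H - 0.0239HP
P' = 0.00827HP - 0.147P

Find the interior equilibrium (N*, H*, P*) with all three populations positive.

From dP/dt = 0: 0.00827H* = 0.147, so H* = 17.8.
From dN/dt = 0: 0.753(1 - N*/619) = 0.00662·17.8, giving N* = 619·(1 - 0.156) = 522.
From dH/dt = 0: 0.00199·522 - 0.104 = 0.0239P*, so P* = 0.935/0.0239 = 39.1.

N* ≈ 522, H* ≈ 17.8, P* ≈ 39.1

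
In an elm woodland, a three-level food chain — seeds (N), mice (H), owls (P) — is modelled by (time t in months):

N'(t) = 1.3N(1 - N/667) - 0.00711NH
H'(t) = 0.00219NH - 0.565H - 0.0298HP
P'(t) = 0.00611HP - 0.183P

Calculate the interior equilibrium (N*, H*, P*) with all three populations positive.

N* ≈ 558, H* ≈ 30, P* ≈ 22

From dP/dt = 0: 0.00611H* = 0.183, so H* = 30.
From dN/dt = 0: 1.3(1 - N*/667) = 0.00711·30, giving N* = 667·(1 - 0.164) = 558.
From dH/dt = 0: 0.00219·558 - 0.565 = 0.0298P*, so P* = 0.656/0.0298 = 22.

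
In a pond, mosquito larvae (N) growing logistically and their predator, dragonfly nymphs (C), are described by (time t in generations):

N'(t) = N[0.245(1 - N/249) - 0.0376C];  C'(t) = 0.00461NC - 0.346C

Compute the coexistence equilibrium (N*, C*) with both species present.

N* ≈ 75.1, C* ≈ 4.55

From dC/dt = 0 with C > 0: 0.00461N* = 0.346, so N* = 75.1.
Substitute into dN/dt = 0: 0.245(1 - 75.1/249) = 0.0376C*.
The bracket is 0.699, giving C* = 0.171/0.0376 = 4.55.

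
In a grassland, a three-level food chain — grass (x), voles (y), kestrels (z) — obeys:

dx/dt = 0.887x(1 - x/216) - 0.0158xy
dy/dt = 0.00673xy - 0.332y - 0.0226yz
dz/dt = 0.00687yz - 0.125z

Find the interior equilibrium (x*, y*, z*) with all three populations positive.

x* ≈ 146, y* ≈ 18.2, z* ≈ 28.8

From dz/dt = 0: 0.00687y* = 0.125, so y* = 18.2.
From dx/dt = 0: 0.887(1 - x*/216) = 0.0158·18.2, giving x* = 216·(1 - 0.324) = 146.
From dy/dt = 0: 0.00673·146 - 0.332 = 0.0226z*, so z* = 0.651/0.0226 = 28.8.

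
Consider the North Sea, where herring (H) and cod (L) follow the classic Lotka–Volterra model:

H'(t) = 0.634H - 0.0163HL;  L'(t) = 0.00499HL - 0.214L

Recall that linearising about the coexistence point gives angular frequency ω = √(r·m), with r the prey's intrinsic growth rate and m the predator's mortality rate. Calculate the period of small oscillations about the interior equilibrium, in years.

Here r = 0.634 and m = 0.214, so r·m = 0.136.
ω = √0.136 = 0.368 per year, hence T = 2π/ω ≈ 17.1 years.

T ≈ 17.1 years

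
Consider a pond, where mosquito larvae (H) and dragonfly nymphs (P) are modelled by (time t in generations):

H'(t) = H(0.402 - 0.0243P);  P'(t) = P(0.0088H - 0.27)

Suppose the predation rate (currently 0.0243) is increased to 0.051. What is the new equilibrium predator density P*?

At the interior fixed point, setting dH/dt = 0 with H > 0 fixes P* = (prey growth rate)/(HP coefficient) — independent of the other coefficients.
With the change, P* = 0.402/0.051 = 7.88; it falls from 16.5.

P* ≈ 7.88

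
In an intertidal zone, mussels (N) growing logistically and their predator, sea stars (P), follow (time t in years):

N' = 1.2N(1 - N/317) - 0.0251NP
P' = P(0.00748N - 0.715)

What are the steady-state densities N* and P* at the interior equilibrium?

From dP/dt = 0 with P > 0: 0.00748N* = 0.715, so N* = 95.6.
Substitute into dN/dt = 0: 1.2(1 - 95.6/317) = 0.0251P*.
The bracket is 0.698, giving P* = 0.838/0.0251 = 33.4.

N* ≈ 95.6, P* ≈ 33.4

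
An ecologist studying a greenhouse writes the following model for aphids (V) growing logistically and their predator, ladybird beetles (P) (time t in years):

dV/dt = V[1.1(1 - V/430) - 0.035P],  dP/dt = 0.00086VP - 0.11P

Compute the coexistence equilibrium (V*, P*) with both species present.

V* ≈ 128, P* ≈ 22.1

From dP/dt = 0 with P > 0: 0.00086V* = 0.11, so V* = 128.
Substitute into dV/dt = 0: 1.1(1 - 128/430) = 0.035P*.
The bracket is 0.703, giving P* = 0.773/0.035 = 22.1.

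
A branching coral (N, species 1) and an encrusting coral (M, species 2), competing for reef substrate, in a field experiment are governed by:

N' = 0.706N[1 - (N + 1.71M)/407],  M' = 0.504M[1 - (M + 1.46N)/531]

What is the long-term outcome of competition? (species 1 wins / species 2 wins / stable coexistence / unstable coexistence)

unstable coexistence (outcome depends on initial conditions)

Compare the nullcline intercepts: K1/α12 = 407/1.71 = 238 < K2 = 531; K2/α21 = 531/1.46 = 364 < K1 = 407.
Since both are reversed, neither can invade when rare; the interior point is a saddle.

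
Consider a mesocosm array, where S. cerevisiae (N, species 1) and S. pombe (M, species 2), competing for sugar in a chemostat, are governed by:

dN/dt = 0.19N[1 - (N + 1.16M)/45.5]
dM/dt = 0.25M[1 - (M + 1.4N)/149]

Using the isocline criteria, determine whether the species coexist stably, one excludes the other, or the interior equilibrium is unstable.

species 2 excludes species 1

Compare the nullcline intercepts: K1/α12 = 45.5/1.16 = 39.2 < K2 = 149; K2/α21 = 149/1.4 = 106 > K1 = 45.5.
Since the inequalities point opposite ways, species 2 can invade but species 1 cannot.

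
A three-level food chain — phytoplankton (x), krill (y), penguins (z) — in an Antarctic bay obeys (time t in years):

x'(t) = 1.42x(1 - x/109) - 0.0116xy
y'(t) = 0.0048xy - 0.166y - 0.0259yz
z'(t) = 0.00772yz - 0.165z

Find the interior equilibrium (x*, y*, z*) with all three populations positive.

From dz/dt = 0: 0.00772y* = 0.165, so y* = 21.4.
From dx/dt = 0: 1.42(1 - x*/109) = 0.0116·21.4, giving x* = 109·(1 - 0.175) = 90.
From dy/dt = 0: 0.0048·90 - 0.166 = 0.0259z*, so z* = 0.266/0.0259 = 10.3.

x* ≈ 90, y* ≈ 21.4, z* ≈ 10.3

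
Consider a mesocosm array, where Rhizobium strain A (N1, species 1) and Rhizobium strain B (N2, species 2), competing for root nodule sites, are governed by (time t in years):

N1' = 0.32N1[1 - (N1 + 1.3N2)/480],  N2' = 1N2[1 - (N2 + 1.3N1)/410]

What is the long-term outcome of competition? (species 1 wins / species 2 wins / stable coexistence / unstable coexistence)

Compare the nullcline intercepts: K1/α12 = 480/1.3 = 369 < K2 = 410; K2/α21 = 410/1.3 = 315 < K1 = 480.
Since both are reversed, neither can invade when rare; the interior point is a saddle.

unstable coexistence (outcome depends on initial conditions)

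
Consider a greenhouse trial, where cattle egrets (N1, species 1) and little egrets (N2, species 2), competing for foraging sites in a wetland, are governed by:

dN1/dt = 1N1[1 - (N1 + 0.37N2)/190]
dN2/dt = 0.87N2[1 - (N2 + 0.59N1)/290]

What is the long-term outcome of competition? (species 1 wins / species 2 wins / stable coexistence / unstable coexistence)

Compare the nullcline intercepts: K1/α12 = 190/0.37 = 514 > K2 = 290; K2/α21 = 290/0.59 = 492 > K1 = 190.
Since both inequalities hold, each species can invade when rare, so the interior equilibrium is stable.

stable coexistence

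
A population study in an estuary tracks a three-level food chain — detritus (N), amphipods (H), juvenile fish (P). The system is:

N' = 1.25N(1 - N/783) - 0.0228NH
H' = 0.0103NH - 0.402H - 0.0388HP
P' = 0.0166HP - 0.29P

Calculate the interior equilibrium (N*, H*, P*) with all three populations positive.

N* ≈ 533, H* ≈ 17.5, P* ≈ 131

From dP/dt = 0: 0.0166H* = 0.29, so H* = 17.5.
From dN/dt = 0: 1.25(1 - N*/783) = 0.0228·17.5, giving N* = 783·(1 - 0.319) = 533.
From dH/dt = 0: 0.0103·533 - 0.402 = 0.0388P*, so P* = 5.09/0.0388 = 131.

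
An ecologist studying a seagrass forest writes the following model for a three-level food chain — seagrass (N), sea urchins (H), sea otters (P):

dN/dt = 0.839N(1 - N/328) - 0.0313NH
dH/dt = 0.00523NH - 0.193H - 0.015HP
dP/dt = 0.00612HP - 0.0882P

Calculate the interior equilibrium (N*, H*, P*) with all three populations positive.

N* ≈ 152, H* ≈ 14.4, P* ≈ 40

From dP/dt = 0: 0.00612H* = 0.0882, so H* = 14.4.
From dN/dt = 0: 0.839(1 - N*/328) = 0.0313·14.4, giving N* = 328·(1 - 0.538) = 152.
From dH/dt = 0: 0.00523·152 - 0.193 = 0.015P*, so P* = 0.6/0.015 = 40.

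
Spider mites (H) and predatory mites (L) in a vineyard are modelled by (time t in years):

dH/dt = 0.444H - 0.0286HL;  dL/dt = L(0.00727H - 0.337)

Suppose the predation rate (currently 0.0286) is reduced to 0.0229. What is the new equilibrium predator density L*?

At the interior fixed point, setting dH/dt = 0 with H > 0 fixes L* = (prey growth rate)/(HL coefficient) — independent of the other coefficients.
With the change, L* = 0.444/0.0229 = 19.4; it rises from 15.5.

L* ≈ 19.4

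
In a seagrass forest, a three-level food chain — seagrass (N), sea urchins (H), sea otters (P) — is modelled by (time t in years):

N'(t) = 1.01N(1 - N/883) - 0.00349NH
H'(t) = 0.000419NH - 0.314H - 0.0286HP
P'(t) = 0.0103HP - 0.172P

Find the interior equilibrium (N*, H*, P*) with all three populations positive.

From dP/dt = 0: 0.0103H* = 0.172, so H* = 16.7.
From dN/dt = 0: 1.01(1 - N*/883) = 0.00349·16.7, giving N* = 883·(1 - 0.0577) = 832.
From dH/dt = 0: 0.000419·832 - 0.314 = 0.0286P*, so P* = 0.0346/0.0286 = 1.21.

N* ≈ 832, H* ≈ 16.7, P* ≈ 1.21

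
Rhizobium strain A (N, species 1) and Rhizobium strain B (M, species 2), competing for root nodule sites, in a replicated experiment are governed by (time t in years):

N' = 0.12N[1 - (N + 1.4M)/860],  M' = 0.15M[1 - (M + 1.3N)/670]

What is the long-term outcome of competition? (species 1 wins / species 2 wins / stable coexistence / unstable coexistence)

Compare the nullcline intercepts: K1/α12 = 860/1.4 = 614 < K2 = 670; K2/α21 = 670/1.3 = 515 < K1 = 860.
Since both are reversed, neither can invade when rare; the interior point is a saddle.

unstable coexistence (outcome depends on initial conditions)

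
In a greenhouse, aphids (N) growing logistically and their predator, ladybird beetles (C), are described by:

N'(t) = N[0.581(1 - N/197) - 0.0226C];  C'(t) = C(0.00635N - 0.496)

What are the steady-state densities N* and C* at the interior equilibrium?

From dC/dt = 0 with C > 0: 0.00635N* = 0.496, so N* = 78.1.
Substitute into dN/dt = 0: 0.581(1 - 78.1/197) = 0.0226C*.
The bracket is 0.604, giving C* = 0.351/0.0226 = 15.5.

N* ≈ 78.1, C* ≈ 15.5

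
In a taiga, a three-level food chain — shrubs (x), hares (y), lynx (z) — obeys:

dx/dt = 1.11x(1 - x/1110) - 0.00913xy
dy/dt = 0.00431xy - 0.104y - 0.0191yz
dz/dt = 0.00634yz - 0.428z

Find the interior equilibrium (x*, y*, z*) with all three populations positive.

From dz/dt = 0: 0.00634y* = 0.428, so y* = 67.5.
From dx/dt = 0: 1.11(1 - x*/1110) = 0.00913·67.5, giving x* = 1110·(1 - 0.555) = 494.
From dy/dt = 0: 0.00431·494 - 0.104 = 0.0191z*, so z* = 2.02/0.0191 = 106.

x* ≈ 494, y* ≈ 67.5, z* ≈ 106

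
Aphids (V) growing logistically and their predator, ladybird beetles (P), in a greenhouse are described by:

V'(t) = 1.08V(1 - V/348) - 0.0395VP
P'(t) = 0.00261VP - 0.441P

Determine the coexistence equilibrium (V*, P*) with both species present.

From dP/dt = 0 with P > 0: 0.00261V* = 0.441, so V* = 169.
Substitute into dV/dt = 0: 1.08(1 - 169/348) = 0.0395P*.
The bracket is 0.514, giving P* = 0.556/0.0395 = 14.1.

V* ≈ 169, P* ≈ 14.1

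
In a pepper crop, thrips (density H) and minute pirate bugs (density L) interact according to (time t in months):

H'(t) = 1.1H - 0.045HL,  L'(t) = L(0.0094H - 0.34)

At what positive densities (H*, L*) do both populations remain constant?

H* ≈ 36.2, L* ≈ 24.4

Set dL/dt = 0 with L > 0: 0.0094H - 0.34 = 0, so H* = 0.34/0.0094 = 36.2.
Set dH/dt = 0 with H > 0: 1.1 - 0.045L = 0, so L* = 1.1/0.045 = 24.4.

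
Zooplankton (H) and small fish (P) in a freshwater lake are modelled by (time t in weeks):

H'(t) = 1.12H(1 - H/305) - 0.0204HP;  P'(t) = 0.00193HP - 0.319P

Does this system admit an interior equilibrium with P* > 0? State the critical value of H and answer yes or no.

Threshold H = 165; K > 165, so yes, the predator persists.

The predator equation gives dP/dt > 0 only when H > 0.319/0.00193 = 165.
Without the predator, H → K = 305. Since 305 > 165, the predator can invade and persist.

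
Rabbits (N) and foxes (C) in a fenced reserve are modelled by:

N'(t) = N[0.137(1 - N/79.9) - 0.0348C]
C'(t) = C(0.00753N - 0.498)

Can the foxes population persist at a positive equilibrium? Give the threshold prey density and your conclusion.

The predator equation gives dC/dt > 0 only when N > 0.498/0.00753 = 66.1.
Without the predator, N → K = 79.9. Since 79.9 > 66.1, the predator can invade and persist.

Threshold N = 66.1; K > 66.1, so yes, the predator persists.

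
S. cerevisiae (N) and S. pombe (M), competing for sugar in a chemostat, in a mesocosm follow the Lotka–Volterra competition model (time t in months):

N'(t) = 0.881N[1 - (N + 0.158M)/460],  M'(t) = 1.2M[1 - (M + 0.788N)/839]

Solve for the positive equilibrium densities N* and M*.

Setting both brackets to zero gives the nullclines N + 0.158M = 460 and 0.788N + M = 839.
Substituting M = 839 - 0.788N into the first: N(1 - 0.158·0.788) = 460 - 0.158·839.
So N* = 327/0.875 = 374, and then M* = 839 - 0.788·374 = 544.

N* ≈ 374, M* ≈ 544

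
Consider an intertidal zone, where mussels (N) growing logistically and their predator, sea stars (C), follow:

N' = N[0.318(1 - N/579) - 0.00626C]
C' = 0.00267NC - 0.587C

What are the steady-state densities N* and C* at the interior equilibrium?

From dC/dt = 0 with C > 0: 0.00267N* = 0.587, so N* = 220.
Substitute into dN/dt = 0: 0.318(1 - 220/579) = 0.00626C*.
The bracket is 0.62, giving C* = 0.197/0.00626 = 31.5.

N* ≈ 220, C* ≈ 31.5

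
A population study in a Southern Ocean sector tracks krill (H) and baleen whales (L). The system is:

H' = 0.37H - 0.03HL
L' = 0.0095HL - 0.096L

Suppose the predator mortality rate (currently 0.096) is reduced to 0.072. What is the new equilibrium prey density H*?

At the interior fixed point, setting dL/dt = 0 with L > 0 fixes H* = (predator death rate)/(HL coefficient) — independent of the other coefficients.
With the change, H* = 0.072/0.0095 = 7.58; it falls from 10.1.

H* ≈ 7.58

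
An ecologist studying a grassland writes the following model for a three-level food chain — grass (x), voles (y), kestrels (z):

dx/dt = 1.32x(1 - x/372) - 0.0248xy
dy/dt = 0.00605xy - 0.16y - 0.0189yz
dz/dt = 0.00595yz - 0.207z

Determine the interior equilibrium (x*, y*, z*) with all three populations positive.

From dz/dt = 0: 0.00595y* = 0.207, so y* = 34.8.
From dx/dt = 0: 1.32(1 - x*/372) = 0.0248·34.8, giving x* = 372·(1 - 0.654) = 129.
From dy/dt = 0: 0.00605·129 - 0.16 = 0.0189z*, so z* = 0.62/0.0189 = 32.8.

x* ≈ 129, y* ≈ 34.8, z* ≈ 32.8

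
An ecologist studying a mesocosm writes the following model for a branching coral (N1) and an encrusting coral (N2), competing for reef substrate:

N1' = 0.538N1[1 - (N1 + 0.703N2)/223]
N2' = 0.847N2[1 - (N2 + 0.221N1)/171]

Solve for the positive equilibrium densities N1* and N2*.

N1* ≈ 122, N2* ≈ 144

Setting both brackets to zero gives the nullclines N1 + 0.703N2 = 223 and 0.221N1 + N2 = 171.
Substituting N2 = 171 - 0.221N1 into the first: N1(1 - 0.703·0.221) = 223 - 0.703·171.
So N1* = 103/0.845 = 122, and then N2* = 171 - 0.221·122 = 144.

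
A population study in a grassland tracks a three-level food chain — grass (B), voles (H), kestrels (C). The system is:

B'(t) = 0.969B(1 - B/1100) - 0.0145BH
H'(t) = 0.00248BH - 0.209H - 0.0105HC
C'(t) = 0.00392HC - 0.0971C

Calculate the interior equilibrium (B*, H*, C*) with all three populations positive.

B* ≈ 692, H* ≈ 24.8, C* ≈ 144

From dC/dt = 0: 0.00392H* = 0.0971, so H* = 24.8.
From dB/dt = 0: 0.969(1 - B*/1100) = 0.0145·24.8, giving B* = 1100·(1 - 0.371) = 692.
From dH/dt = 0: 0.00248·692 - 0.209 = 0.0105C*, so C* = 1.51/0.0105 = 144.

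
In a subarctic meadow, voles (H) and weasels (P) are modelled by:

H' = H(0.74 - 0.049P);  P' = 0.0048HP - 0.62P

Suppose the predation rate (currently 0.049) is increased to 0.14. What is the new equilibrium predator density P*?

P* ≈ 5.29

At the interior fixed point, setting dH/dt = 0 with H > 0 fixes P* = (prey growth rate)/(HP coefficient) — independent of the other coefficients.
With the change, P* = 0.74/0.14 = 5.29; it falls from 15.1.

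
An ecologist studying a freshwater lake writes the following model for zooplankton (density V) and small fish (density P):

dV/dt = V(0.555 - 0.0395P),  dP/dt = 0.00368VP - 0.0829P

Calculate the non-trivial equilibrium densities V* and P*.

Set dP/dt = 0 with P > 0: 0.00368V - 0.0829 = 0, so V* = 0.0829/0.00368 = 22.5.
Set dV/dt = 0 with V > 0: 0.555 - 0.0395P = 0, so P* = 0.555/0.0395 = 14.1.

V* ≈ 22.5, P* ≈ 14.1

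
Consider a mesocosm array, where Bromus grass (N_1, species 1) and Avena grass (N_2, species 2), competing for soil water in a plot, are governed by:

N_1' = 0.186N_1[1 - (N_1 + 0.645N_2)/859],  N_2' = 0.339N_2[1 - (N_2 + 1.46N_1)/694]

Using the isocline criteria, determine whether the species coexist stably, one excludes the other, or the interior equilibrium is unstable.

Compare the nullcline intercepts: K1/α12 = 859/0.645 = 1330 > K2 = 694; K2/α21 = 694/1.46 = 475 < K1 = 859.
Since the inequalities point opposite ways, species 1 can invade but species 2 cannot.

species 1 excludes species 2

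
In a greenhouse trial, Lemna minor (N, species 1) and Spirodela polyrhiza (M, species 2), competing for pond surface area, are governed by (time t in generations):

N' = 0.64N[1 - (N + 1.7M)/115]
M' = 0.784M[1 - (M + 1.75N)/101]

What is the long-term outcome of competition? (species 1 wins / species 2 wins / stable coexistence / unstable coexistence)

unstable coexistence (outcome depends on initial conditions)

Compare the nullcline intercepts: K1/α12 = 115/1.7 = 67.6 < K2 = 101; K2/α21 = 101/1.75 = 57.7 < K1 = 115.
Since both are reversed, neither can invade when rare; the interior point is a saddle.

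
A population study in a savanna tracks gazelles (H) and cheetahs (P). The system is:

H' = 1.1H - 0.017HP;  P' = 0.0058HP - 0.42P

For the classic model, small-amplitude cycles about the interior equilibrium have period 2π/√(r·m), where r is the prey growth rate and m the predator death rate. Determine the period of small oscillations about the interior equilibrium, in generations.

T ≈ 9.24 generations

Here r = 1.1 and m = 0.42, so r·m = 0.462.
ω = √0.462 = 0.68 per generation, hence T = 2π/ω ≈ 9.24 generations.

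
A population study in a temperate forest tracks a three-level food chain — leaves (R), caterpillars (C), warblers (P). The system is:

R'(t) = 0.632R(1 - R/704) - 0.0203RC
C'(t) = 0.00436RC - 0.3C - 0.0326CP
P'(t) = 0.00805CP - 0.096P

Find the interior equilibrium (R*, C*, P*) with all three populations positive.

R* ≈ 434, C* ≈ 11.9, P* ≈ 48.9

From dP/dt = 0: 0.00805C* = 0.096, so C* = 11.9.
From dR/dt = 0: 0.632(1 - R*/704) = 0.0203·11.9, giving R* = 704·(1 - 0.383) = 434.
From dC/dt = 0: 0.00436·434 - 0.3 = 0.0326P*, so P* = 1.59/0.0326 = 48.9.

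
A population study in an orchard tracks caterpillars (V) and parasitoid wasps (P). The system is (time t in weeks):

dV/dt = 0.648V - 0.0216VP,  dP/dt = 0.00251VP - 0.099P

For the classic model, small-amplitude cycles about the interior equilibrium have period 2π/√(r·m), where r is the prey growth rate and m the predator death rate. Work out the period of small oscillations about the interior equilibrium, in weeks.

Here r = 0.648 and m = 0.099, so r·m = 0.0642.
ω = √0.0642 = 0.253 per week, hence T = 2π/ω ≈ 24.8 weeks.

T ≈ 24.8 weeks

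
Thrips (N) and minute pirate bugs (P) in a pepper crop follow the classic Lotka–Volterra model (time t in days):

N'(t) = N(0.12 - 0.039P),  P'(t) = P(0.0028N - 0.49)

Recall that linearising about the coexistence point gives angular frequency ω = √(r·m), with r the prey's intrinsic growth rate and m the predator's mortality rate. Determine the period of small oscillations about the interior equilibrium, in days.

T ≈ 25.9 days

Here r = 0.12 and m = 0.49, so r·m = 0.0588.
ω = √0.0588 = 0.242 per day, hence T = 2π/ω ≈ 25.9 days.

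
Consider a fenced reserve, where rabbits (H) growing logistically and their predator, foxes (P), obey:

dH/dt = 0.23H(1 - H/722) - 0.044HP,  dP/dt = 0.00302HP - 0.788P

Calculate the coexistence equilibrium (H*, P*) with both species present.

H* ≈ 261, P* ≈ 3.34

From dP/dt = 0 with P > 0: 0.00302H* = 0.788, so H* = 261.
Substitute into dH/dt = 0: 0.23(1 - 261/722) = 0.044P*.
The bracket is 0.639, giving P* = 0.147/0.044 = 3.34.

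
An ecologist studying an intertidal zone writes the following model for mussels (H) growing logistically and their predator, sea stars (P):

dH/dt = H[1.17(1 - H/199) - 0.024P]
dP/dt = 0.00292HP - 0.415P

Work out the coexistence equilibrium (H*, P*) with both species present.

H* ≈ 142, P* ≈ 13.9

From dP/dt = 0 with P > 0: 0.00292H* = 0.415, so H* = 142.
Substitute into dH/dt = 0: 1.17(1 - 142/199) = 0.024P*.
The bracket is 0.286, giving P* = 0.334/0.024 = 13.9.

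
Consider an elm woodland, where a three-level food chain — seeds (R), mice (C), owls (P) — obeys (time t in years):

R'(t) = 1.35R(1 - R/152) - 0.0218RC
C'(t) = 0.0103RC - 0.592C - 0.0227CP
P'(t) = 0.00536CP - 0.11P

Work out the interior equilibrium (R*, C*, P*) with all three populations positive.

From dP/dt = 0: 0.00536C* = 0.11, so C* = 20.5.
From dR/dt = 0: 1.35(1 - R*/152) = 0.0218·20.5, giving R* = 152·(1 - 0.331) = 102.
From dC/dt = 0: 0.0103·102 - 0.592 = 0.0227P*, so P* = 0.455/0.0227 = 20.

R* ≈ 102, C* ≈ 20.5, P* ≈ 20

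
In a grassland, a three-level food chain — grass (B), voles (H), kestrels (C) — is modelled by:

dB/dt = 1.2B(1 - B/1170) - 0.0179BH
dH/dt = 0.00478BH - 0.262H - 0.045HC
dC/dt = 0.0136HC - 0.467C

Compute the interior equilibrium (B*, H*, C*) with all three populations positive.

From dC/dt = 0: 0.0136H* = 0.467, so H* = 34.3.
From dB/dt = 0: 1.2(1 - B*/1170) = 0.0179·34.3, giving B* = 1170·(1 - 0.512) = 571.
From dH/dt = 0: 0.00478·571 - 0.262 = 0.045C*, so C* = 2.47/0.045 = 54.8.

B* ≈ 571, H* ≈ 34.3, C* ≈ 54.8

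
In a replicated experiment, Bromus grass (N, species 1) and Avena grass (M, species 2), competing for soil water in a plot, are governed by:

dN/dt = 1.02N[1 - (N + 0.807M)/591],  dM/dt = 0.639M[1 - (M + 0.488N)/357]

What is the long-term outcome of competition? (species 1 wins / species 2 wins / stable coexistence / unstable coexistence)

Compare the nullcline intercepts: K1/α12 = 591/0.807 = 732 > K2 = 357; K2/α21 = 357/0.488 = 732 > K1 = 591.
Since both inequalities hold, each species can invade when rare, so the interior equilibrium is stable.

stable coexistence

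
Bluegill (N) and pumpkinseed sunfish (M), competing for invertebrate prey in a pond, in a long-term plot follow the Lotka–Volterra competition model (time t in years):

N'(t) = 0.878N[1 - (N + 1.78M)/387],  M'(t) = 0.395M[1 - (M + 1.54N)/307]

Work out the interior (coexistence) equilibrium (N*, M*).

Setting both brackets to zero gives the nullclines N + 1.78M = 387 and 1.54N + M = 307.
Substituting M = 307 - 1.54N into the first: N(1 - 1.78·1.54) = 387 - 1.78·307.
So N* = -159/-1.74 = 91.6, and then M* = 307 - 1.54·91.6 = 166.

N* ≈ 91.6, M* ≈ 166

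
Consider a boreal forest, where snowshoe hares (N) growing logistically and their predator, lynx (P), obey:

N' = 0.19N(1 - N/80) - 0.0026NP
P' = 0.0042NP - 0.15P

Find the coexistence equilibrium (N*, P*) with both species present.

N* ≈ 35.7, P* ≈ 40.5

From dP/dt = 0 with P > 0: 0.0042N* = 0.15, so N* = 35.7.
Substitute into dN/dt = 0: 0.19(1 - 35.7/80) = 0.0026P*.
The bracket is 0.554, giving P* = 0.105/0.0026 = 40.5.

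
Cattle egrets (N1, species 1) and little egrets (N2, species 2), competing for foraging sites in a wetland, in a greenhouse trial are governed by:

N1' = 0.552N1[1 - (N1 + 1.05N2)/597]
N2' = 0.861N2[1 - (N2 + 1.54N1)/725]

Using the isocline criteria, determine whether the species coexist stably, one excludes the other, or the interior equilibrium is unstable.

unstable coexistence (outcome depends on initial conditions)

Compare the nullcline intercepts: K1/α12 = 597/1.05 = 569 < K2 = 725; K2/α21 = 725/1.54 = 471 < K1 = 597.
Since both are reversed, neither can invade when rare; the interior point is a saddle.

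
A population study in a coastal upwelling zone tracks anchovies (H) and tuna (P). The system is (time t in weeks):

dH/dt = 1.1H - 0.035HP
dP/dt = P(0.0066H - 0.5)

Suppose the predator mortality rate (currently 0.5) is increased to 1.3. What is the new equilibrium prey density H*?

At the interior fixed point, setting dP/dt = 0 with P > 0 fixes H* = (predator death rate)/(HP coefficient) — independent of the other coefficients.
With the change, H* = 1.3/0.0066 = 197; it rises from 75.8.

H* ≈ 197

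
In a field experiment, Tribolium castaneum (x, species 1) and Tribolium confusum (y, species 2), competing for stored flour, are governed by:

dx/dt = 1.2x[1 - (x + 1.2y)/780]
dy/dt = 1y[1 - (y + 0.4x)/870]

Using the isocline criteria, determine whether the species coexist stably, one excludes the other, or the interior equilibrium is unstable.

Compare the nullcline intercepts: K1/α12 = 780/1.2 = 650 < K2 = 870; K2/α21 = 870/0.4 = 2180 > K1 = 780.
Since the inequalities point opposite ways, species 2 can invade but species 1 cannot.

species 2 excludes species 1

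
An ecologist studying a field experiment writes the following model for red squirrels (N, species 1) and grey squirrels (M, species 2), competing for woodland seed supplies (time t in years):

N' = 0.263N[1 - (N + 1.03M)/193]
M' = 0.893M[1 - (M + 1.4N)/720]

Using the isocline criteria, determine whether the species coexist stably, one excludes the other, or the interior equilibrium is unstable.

species 2 excludes species 1

Compare the nullcline intercepts: K1/α12 = 193/1.03 = 187 < K2 = 720; K2/α21 = 720/1.4 = 514 > K1 = 193.
Since the inequalities point opposite ways, species 2 can invade but species 1 cannot.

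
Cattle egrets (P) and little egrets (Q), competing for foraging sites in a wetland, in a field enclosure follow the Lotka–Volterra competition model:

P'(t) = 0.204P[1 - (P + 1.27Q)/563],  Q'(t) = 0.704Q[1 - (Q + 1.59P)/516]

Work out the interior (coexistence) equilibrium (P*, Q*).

Setting both brackets to zero gives the nullclines P + 1.27Q = 563 and 1.59P + Q = 516.
Substituting Q = 516 - 1.59P into the first: P(1 - 1.27·1.59) = 563 - 1.27·516.
So P* = -92.3/-1.02 = 90.6, and then Q* = 516 - 1.59·90.6 = 372.

P* ≈ 90.6, Q* ≈ 372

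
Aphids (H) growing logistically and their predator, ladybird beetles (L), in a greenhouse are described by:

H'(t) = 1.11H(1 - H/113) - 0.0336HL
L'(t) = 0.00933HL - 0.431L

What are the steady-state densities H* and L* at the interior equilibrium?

From dL/dt = 0 with L > 0: 0.00933H* = 0.431, so H* = 46.2.
Substitute into dH/dt = 0: 1.11(1 - 46.2/113) = 0.0336L*.
The bracket is 0.591, giving L* = 0.656/0.0336 = 19.5.

H* ≈ 46.2, L* ≈ 19.5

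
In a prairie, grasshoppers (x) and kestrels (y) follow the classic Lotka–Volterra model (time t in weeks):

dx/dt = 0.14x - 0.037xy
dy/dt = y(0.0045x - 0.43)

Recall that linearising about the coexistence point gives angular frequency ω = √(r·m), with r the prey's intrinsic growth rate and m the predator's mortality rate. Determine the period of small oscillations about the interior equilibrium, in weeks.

T ≈ 25.6 weeks

Here r = 0.14 and m = 0.43, so r·m = 0.0602.
ω = √0.0602 = 0.245 per week, hence T = 2π/ω ≈ 25.6 weeks.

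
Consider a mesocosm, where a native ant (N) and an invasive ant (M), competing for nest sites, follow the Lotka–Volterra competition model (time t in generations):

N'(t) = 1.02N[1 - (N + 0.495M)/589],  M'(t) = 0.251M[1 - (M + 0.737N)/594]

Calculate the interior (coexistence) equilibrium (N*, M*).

N* ≈ 464, M* ≈ 252

Setting both brackets to zero gives the nullclines N + 0.495M = 589 and 0.737N + M = 594.
Substituting M = 594 - 0.737N into the first: N(1 - 0.495·0.737) = 589 - 0.495·594.
So N* = 295/0.635 = 464, and then M* = 594 - 0.737·464 = 252.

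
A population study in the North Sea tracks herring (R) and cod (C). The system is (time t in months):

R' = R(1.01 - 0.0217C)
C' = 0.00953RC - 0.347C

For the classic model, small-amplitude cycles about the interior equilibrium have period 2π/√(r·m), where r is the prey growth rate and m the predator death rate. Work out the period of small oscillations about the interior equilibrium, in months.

Here r = 1.01 and m = 0.347, so r·m = 0.35.
ω = √0.35 = 0.592 per month, hence T = 2π/ω ≈ 10.6 months.

T ≈ 10.6 months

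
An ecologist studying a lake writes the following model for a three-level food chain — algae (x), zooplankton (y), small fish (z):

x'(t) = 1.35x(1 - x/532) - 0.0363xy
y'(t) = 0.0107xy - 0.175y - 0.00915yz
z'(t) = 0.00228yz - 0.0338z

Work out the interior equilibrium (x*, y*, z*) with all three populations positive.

From dz/dt = 0: 0.00228y* = 0.0338, so y* = 14.8.
From dx/dt = 0: 1.35(1 - x*/532) = 0.0363·14.8, giving x* = 532·(1 - 0.399) = 320.
From dy/dt = 0: 0.0107·320 - 0.175 = 0.00915z*, so z* = 3.25/0.00915 = 355.

x* ≈ 320, y* ≈ 14.8, z* ≈ 355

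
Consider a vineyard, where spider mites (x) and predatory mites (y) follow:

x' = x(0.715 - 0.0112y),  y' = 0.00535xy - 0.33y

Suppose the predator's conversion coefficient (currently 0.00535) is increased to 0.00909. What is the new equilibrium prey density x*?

At the interior fixed point, setting dy/dt = 0 with y > 0 fixes x* = (predator death rate)/(xy coefficient) — independent of the other coefficients.
With the change, x* = 0.33/0.00909 = 36.3; it falls from 61.7.

x* ≈ 36.3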